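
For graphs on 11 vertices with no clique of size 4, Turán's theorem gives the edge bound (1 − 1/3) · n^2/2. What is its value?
Turán density bound = (2/3) · 11^2/2 = 121/3 ≈ 40.3333

Turán's theorem: ex(n, K_{r+1}) is achieved by the complete r-partite Turán graph T(n, r) with parts as balanced as possible, and is at most (1 − 1/r) · n^2/2. For r = 3, n = 11: the density bound is (2/3) · 121/2 = 121/3 ≈ 40.3333. The integer-valued extremum is e(T(11, 3)) = 40, which is strictly less than the density bound 121/3 since 3 ∤ 11 (the parts of T(11, 3) cannot all be equal).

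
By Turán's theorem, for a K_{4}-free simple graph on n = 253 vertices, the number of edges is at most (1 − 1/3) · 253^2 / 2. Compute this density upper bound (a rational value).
Turán density bound = (2/3) · 253^2/2 = 64009/3 ≈ 21336.3333

Turán's theorem: ex(n, K_{r+1}) is achieved by the complete r-partite Turán graph T(n, r) with parts as balanced as possible, and is at most (1 − 1/r) · n^2/2. For r = 3, n = 253: the density bound is (2/3) · 64009/2 = 64009/3 ≈ 21336.3333. The integer-valued extremum is e(T(253, 3)) = 21336, which is strictly less than the density bound 64009/3 since 3 ∤ 253 (the parts of T(253, 3) cannot all be equal).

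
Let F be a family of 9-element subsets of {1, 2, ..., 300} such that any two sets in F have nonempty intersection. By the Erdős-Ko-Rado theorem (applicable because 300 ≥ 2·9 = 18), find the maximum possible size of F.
max |F| = C(299, 8) = 1441567250764641

The Erdős-Ko-Rado theorem states: for n ≥ 2k, an intersecting family of k-subsets of an n-element set has size at most C(n − 1, k − 1), with equality for 'star' families {A ⊆ [n] : |A| = k, i ∈ A} (fix an element i). For n = 300, k = 9: C(299, 8) = 1441567250764641.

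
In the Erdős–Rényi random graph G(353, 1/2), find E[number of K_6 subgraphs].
E[# K_6] = C(353, 6) · (1/2)^C(6, 2) = 2574925713360 / 2^15 = 160932857085/2048 ≈ 78580496.623535

For each 6-subset S of vertices (there are C(353, 6) = 2574925713360 such S), let X_S = 1 if S induces a K_6 (all C(6, 2) = 15 edges present). Then P(X_S = 1) = (1/2)^15 = 1/32768. By linearity of expectation, E[# K_6] = C(353, 6) · (1/2)^15 = 2574925713360 / 32768 = 160932857085/2048 ≈ 78580496.623535.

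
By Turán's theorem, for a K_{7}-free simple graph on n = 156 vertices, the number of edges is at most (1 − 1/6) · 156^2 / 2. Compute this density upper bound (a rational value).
Turán density bound = (5/6) · 156^2/2 = 10140

Turán's theorem: ex(n, K_{r+1}) is achieved by the complete r-partite Turán graph T(n, r) with parts as balanced as possible, and is at most (1 − 1/r) · n^2/2. For r = 6, n = 156: the density bound is (5/6) · 24336/2 = 10140. Since 6 ∣ 156, the Turán graph T(156, 6) has parts of equal size 26, and its edge count e(T(156, 6)) = 10140 attains the density bound exactly.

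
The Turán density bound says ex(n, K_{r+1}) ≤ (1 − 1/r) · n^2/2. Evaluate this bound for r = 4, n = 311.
Turán density bound = (3/4) · 311^2/2 = 290163/8 ≈ 36270.375

Turán's theorem: ex(n, K_{r+1}) is achieved by the complete r-partite Turán graph T(n, r) with parts as balanced as possible, and is at most (1 − 1/r) · n^2/2. For r = 4, n = 311: the density bound is (3/4) · 96721/2 = 290163/8 ≈ 36270.375. The integer-valued extremum is e(T(311, 4)) = 36270, which is strictly less than the density bound 290163/8 since 4 ∤ 311 (the parts of T(311, 4) cannot all be equal).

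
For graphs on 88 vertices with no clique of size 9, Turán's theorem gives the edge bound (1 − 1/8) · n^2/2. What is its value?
Turán density bound = (7/8) · 88^2/2 = 3388

Turán's theorem: ex(n, K_{r+1}) is achieved by the complete r-partite Turán graph T(n, r) with parts as balanced as possible, and is at most (1 − 1/r) · n^2/2. For r = 8, n = 88: the density bound is (7/8) · 7744/2 = 3388. Since 8 ∣ 88, the Turán graph T(88, 8) has parts of equal size 11, and its edge count e(T(88, 8)) = 3388 attains the density bound exactly.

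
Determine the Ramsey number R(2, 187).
R(2, 187) = 187

R(2, k) = k for all k ≥ 2: in a 2-colouring of K_k, either some edge is red (a red K_2) or all edges are blue (a blue K_k). And K_{186} coloured all-blue has no blue K_187, so R(2, 187) > 186. Hence R(2, 187) = 187.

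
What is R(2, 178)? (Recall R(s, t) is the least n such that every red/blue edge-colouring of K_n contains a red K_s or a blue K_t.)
R(2, 178) = 178

R(2, k) = k for all k ≥ 2: in a 2-colouring of K_k, either some edge is red (a red K_2) or all edges are blue (a blue K_k). And K_{177} coloured all-blue has no blue K_178, so R(2, 178) > 177. Hence R(2, 178) = 178.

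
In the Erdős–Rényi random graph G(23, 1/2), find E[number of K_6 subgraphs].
E[# K_6] = C(23, 6) · (1/2)^C(6, 2) = 100947 / 2^15 ≈ 3.080658

For each 6-subset S of vertices (there are C(23, 6) = 100947 such S), let X_S = 1 if S induces a K_6 (all C(6, 2) = 15 edges present). Then P(X_S = 1) = (1/2)^15 = 1/32768. By linearity of expectation, E[# K_6] = C(23, 6) · (1/2)^15 = 100947 / 32768 ≈ 3.080658.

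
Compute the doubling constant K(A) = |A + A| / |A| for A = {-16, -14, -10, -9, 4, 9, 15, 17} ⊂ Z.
K = |A + A| / |A| = 32/8 = 4

Enumerate A + A = {a + b : a, b ∈ A}. With |A| = 8, there are |A|^2 = 64 ordered sum pairs; collecting distinct values, A + A = {-32, -30, -28, -26, -25, -24, -23, -20, -19, -18, -12, -10, -7, -6, -5, -1, 0, 1, 3, 5, 6, 7, 8, 13, 18, 19, 21, 24, 26, 30, 32, 34}, so |A + A| = 32. Thus K = 32/8 = 4. For comparison, the minimum possible |A + A| over all 8-element sets is 2·8 − 1 = 15 (so min K = 15/8), attained only by arithmetic progressions.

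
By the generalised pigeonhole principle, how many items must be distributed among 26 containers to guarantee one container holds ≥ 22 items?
n = (22 − 1)·26 + 1 = 547

By the generalised pigeonhole principle, to guarantee some box contains ≥ r objects we need more than (r − 1) · k objects total. Threshold: n = (r − 1) · k + 1. With r = 22 and k = 26: n = 21 · 26 + 1 = 546 + 1 = 547. For n = 546 = 21 · 26, we can put exactly 21 objects in every box, avoiding 22 in any single one — so 547 is tight.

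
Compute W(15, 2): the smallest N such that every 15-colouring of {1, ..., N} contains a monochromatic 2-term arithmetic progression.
W(15, 2) = 15 + 1 = 16

A 2-term AP is any pair of integers, so a monochromatic 2-AP exists iff some colour is used at least twice. With 15 colours, the colouring i ↦ i on {1, ..., 15} uses each colour once, avoiding any monochromatic pair, so W(15, 2) > 15. For {1, ..., 16}, pigeonhole forces two integers of the same colour, which form a monochromatic 2-AP. Hence W(15, 2) = 16.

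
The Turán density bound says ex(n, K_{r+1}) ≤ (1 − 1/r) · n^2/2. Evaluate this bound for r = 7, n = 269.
Turán density bound = (6/7) · 269^2/2 = 217083/7 ≈ 31011.8571

Turán's theorem: ex(n, K_{r+1}) is achieved by the complete r-partite Turán graph T(n, r) with parts as balanced as possible, and is at most (1 − 1/r) · n^2/2. For r = 7, n = 269: the density bound is (6/7) · 72361/2 = 217083/7 ≈ 31011.8571. The integer-valued extremum is e(T(269, 7)) = 31011, which is strictly less than the density bound 217083/7 since 7 ∤ 269 (the parts of T(269, 7) cannot all be equal).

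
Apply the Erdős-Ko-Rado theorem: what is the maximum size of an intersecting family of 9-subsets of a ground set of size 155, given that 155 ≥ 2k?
max |F| = C(154, 8) = 6521818990995

Erdős-Ko-Rado (1961): when n ≥ 2k, max |F| = C(n−1, k−1). The bound is attained by the star {A : i ∈ A} for any fixed i ∈ [n]. Here C(155−1, 9−1) = C(154, 8) = 6521818990995.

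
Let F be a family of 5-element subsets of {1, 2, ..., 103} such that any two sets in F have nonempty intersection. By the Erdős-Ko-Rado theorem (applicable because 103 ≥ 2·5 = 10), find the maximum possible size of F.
max |F| = C(102, 4) = 4249575

The Erdős-Ko-Rado theorem states: for n ≥ 2k, an intersecting family of k-subsets of an n-element set has size at most C(n − 1, k − 1), with equality for 'star' families {A ⊆ [n] : |A| = k, i ∈ A} (fix an element i). For n = 103, k = 5: C(102, 4) = 4249575.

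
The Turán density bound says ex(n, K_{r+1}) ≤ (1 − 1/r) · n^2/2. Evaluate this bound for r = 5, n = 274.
Turán density bound = (4/5) · 274^2/2 = 150152/5 ≈ 30030.4

Turán's theorem: ex(n, K_{r+1}) is achieved by the complete r-partite Turán graph T(n, r) with parts as balanced as possible, and is at most (1 − 1/r) · n^2/2. For r = 5, n = 274: the density bound is (4/5) · 75076/2 = 150152/5 ≈ 30030.4. The integer-valued extremum is e(T(274, 5)) = 30030, which is strictly less than the density bound 150152/5 since 5 ∤ 274 (the parts of T(274, 5) cannot all be equal).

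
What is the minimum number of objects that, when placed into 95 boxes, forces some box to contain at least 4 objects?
n = (4 − 1)·95 + 1 = 286

By the generalised pigeonhole principle, to guarantee some box contains ≥ r objects we need more than (r − 1) · k objects total. Threshold: n = (r − 1) · k + 1. With r = 4 and k = 95: n = 3 · 95 + 1 = 285 + 1 = 286. For n = 285 = 3 · 95, we can put exactly 3 objects in every box, avoiding 4 in any single one — so 286 is tight.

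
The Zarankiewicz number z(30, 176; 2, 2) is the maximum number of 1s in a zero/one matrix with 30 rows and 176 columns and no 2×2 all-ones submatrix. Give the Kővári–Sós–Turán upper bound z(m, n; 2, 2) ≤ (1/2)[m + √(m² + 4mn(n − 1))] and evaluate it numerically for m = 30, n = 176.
z(30, 176; 2, 2) ≤ (1/2)[30 + √(30² + 4·30·176·175)] = (1/2)[30 + √3696900] = 976.3662

Kővári–Sós–Turán: let r_1, ..., r_30 be the row sums and z = Σ r_i the total number of 1s. Each pair of columns can share at most one row with both entries 1 (else a 2×2 all-ones block appears), so Σ_i C(r_i, 2) ≤ C(176, 2) = 15400. By convexity Σ_i C(r_i, 2) ≥ 30·C(z/30, 2) = z(z − 30)/(2·30), giving z² − 30z − 30·176·175 ≤ 0 and hence z ≤ (1/2)[30 + √(900 + 4·924000)] = (1/2)[30 + √3696900] ≈ (1/2)(30 + 1922.7324) = 976.3662.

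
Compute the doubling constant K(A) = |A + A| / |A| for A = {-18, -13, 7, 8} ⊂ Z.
K = |A + A| / |A| = 10/4 = 5/2

Enumerate A + A = {a + b : a, b ∈ A}. With |A| = 4, there are |A|^2 = 16 ordered sum pairs; collecting distinct values, A + A = {-36, -31, -26, -11, -10, -6, -5, 14, 15, 16}, so |A + A| = 10. Thus K = 10/4 = 5/2. For comparison, the minimum possible |A + A| over all 4-element sets is 2·4 − 1 = 7 (so min K = 7/4), attained only by arithmetic progressions.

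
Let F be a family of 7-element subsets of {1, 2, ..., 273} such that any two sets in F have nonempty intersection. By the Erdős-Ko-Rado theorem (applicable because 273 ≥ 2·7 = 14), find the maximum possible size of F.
max |F| = C(272, 6) = 532068806088

Erdős-Ko-Rado (1961): when n ≥ 2k, max |F| = C(n−1, k−1). The bound is attained by the star {A : i ∈ A} for any fixed i ∈ [n]. Here C(273−1, 7−1) = C(272, 6) = 532068806088.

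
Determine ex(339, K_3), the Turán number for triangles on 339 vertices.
ex(339, K_3) = ⌊339^2/4⌋ = 28730

Mantel (1907): a triangle-free graph on n vertices has at most ⌊n^2/4⌋ edges, with equality for the complete bipartite graph K_{⌊n/2⌋, ⌈n/2⌉}. For n = 339: ⌊339^2/4⌋ = ⌊114921/4⌋ = 28730. The extremal graph is K_{169, 170}, which has 169·170 = 28730 edges.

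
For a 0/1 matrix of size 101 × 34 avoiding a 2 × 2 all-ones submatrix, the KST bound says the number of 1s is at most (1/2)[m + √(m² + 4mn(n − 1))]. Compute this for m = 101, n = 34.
z(101, 34; 2, 2) ≤ (1/2)[101 + √(101² + 4·101·34·33)] = (1/2)[101 + √463489] = 390.9001

Kővári–Sós–Turán: let r_1, ..., r_101 be the row sums and z = Σ r_i the total number of 1s. Each pair of columns can share at most one row with both entries 1 (else a 2×2 all-ones block appears), so Σ_i C(r_i, 2) ≤ C(34, 2) = 561. By convexity Σ_i C(r_i, 2) ≥ 101·C(z/101, 2) = z(z − 101)/(2·101), giving z² − 101z − 101·34·33 ≤ 0 and hence z ≤ (1/2)[101 + √(10201 + 4·113322)] = (1/2)[101 + √463489] ≈ (1/2)(101 + 680.8003) = 390.9001.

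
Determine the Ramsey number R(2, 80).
R(2, 80) = 80

R(2, k) = k for all k ≥ 2: in a 2-colouring of K_k, either some edge is red (a red K_2) or all edges are blue (a blue K_k). And K_{79} coloured all-blue has no blue K_80, so R(2, 80) > 79. Hence R(2, 80) = 80.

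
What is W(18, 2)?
W(18, 2) = 18 + 1 = 19

A 2-term AP is any pair of integers, so a monochromatic 2-AP exists iff some colour is used at least twice. With 18 colours, the colouring i ↦ i on {1, ..., 18} uses each colour once, avoiding any monochromatic pair, so W(18, 2) > 18. For {1, ..., 19}, pigeonhole forces two integers of the same colour, which form a monochromatic 2-AP. Hence W(18, 2) = 19.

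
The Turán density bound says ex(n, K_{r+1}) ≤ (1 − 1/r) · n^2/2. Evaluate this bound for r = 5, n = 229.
Turán density bound = (4/5) · 229^2/2 = 104882/5 ≈ 20976.4

Turán's theorem: ex(n, K_{r+1}) is achieved by the complete r-partite Turán graph T(n, r) with parts as balanced as possible, and is at most (1 − 1/r) · n^2/2. For r = 5, n = 229: the density bound is (4/5) · 52441/2 = 104882/5 ≈ 20976.4. The integer-valued extremum is e(T(229, 5)) = 20976, which is strictly less than the density bound 104882/5 since 5 ∤ 229 (the parts of T(229, 5) cannot all be equal).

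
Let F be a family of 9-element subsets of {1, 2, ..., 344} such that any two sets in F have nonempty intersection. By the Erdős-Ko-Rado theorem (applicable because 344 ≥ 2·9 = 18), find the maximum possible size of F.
max |F| = C(343, 8) = 4376415781435698

Erdős-Ko-Rado (1961): when n ≥ 2k, max |F| = C(n−1, k−1). The bound is attained by the star {A : i ∈ A} for any fixed i ∈ [n]. Here C(344−1, 9−1) = C(343, 8) = 4376415781435698.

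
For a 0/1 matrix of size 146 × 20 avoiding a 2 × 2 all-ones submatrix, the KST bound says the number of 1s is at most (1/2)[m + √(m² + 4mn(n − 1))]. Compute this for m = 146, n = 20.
z(146, 20; 2, 2) ≤ (1/2)[146 + √(146² + 4·146·20·19)] = (1/2)[146 + √243236] = 319.5948

Kővári–Sós–Turán: let r_1, ..., r_146 be the row sums and z = Σ r_i the total number of 1s. Each pair of columns can share at most one row with both entries 1 (else a 2×2 all-ones block appears), so Σ_i C(r_i, 2) ≤ C(20, 2) = 190. By convexity Σ_i C(r_i, 2) ≥ 146·C(z/146, 2) = z(z − 146)/(2·146), giving z² − 146z − 146·20·19 ≤ 0 and hence z ≤ (1/2)[146 + √(21316 + 4·55480)] = (1/2)[146 + √243236] ≈ (1/2)(146 + 493.1896) = 319.5948.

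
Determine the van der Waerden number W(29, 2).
W(29, 2) = 29 + 1 = 30

A 2-term AP is any pair of integers, so a monochromatic 2-AP exists iff some colour is used at least twice. With 29 colours, the colouring i ↦ i on {1, ..., 29} uses each colour once, avoiding any monochromatic pair, so W(29, 2) > 29. For {1, ..., 30}, pigeonhole forces two integers of the same colour, which form a monochromatic 2-AP. Hence W(29, 2) = 30.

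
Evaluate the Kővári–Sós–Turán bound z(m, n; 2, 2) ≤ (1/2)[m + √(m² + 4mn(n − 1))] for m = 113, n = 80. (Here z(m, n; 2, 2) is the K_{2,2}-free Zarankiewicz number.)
z(113, 80; 2, 2) ≤ (1/2)[113 + √(113² + 4·113·80·79)] = (1/2)[113 + √2869409] = 903.4665

Kővári–Sós–Turán: let r_1, ..., r_113 be the row sums and z = Σ r_i the total number of 1s. Each pair of columns can share at most one row with both entries 1 (else a 2×2 all-ones block appears), so Σ_i C(r_i, 2) ≤ C(80, 2) = 3160. By convexity Σ_i C(r_i, 2) ≥ 113·C(z/113, 2) = z(z − 113)/(2·113), giving z² − 113z − 113·80·79 ≤ 0 and hence z ≤ (1/2)[113 + √(12769 + 4·714160)] = (1/2)[113 + √2869409] ≈ (1/2)(113 + 1693.933) = 903.4665.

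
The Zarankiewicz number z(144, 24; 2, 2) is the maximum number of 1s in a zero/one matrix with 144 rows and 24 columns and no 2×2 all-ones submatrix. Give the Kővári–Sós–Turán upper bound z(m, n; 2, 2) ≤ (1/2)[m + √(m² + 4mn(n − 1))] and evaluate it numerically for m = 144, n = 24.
z(144, 24; 2, 2) ≤ (1/2)[144 + √(144² + 4·144·24·23)] = (1/2)[144 + √338688] = 362.9845

Kővári–Sós–Turán: let r_1, ..., r_144 be the row sums and z = Σ r_i the total number of 1s. Each pair of columns can share at most one row with both entries 1 (else a 2×2 all-ones block appears), so Σ_i C(r_i, 2) ≤ C(24, 2) = 276. By convexity Σ_i C(r_i, 2) ≥ 144·C(z/144, 2) = z(z − 144)/(2·144), giving z² − 144z − 144·24·23 ≤ 0 and hence z ≤ (1/2)[144 + √(20736 + 4·79488)] = (1/2)[144 + √338688] ≈ (1/2)(144 + 581.9691) = 362.9845.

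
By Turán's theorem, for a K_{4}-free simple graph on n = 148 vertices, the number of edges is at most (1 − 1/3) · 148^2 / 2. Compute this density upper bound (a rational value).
Turán density bound = (2/3) · 148^2/2 = 21904/3 ≈ 7301.3333

Turán's theorem: ex(n, K_{r+1}) is achieved by the complete r-partite Turán graph T(n, r) with parts as balanced as possible, and is at most (1 − 1/r) · n^2/2. For r = 3, n = 148: the density bound is (2/3) · 21904/2 = 21904/3 ≈ 7301.3333. The integer-valued extremum is e(T(148, 3)) = 7301, which is strictly less than the density bound 21904/3 since 3 ∤ 148 (the parts of T(148, 3) cannot all be equal).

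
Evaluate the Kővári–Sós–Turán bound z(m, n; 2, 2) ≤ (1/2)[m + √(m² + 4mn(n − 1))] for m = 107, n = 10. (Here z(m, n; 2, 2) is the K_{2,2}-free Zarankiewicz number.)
z(107, 10; 2, 2) ≤ (1/2)[107 + √(107² + 4·107·10·9)] = (1/2)[107 + √49969] = 165.2687

Kővári–Sós–Turán: let r_1, ..., r_107 be the row sums and z = Σ r_i the total number of 1s. Each pair of columns can share at most one row with both entries 1 (else a 2×2 all-ones block appears), so Σ_i C(r_i, 2) ≤ C(10, 2) = 45. By convexity Σ_i C(r_i, 2) ≥ 107·C(z/107, 2) = z(z − 107)/(2·107), giving z² − 107z − 107·10·9 ≤ 0 and hence z ≤ (1/2)[107 + √(11449 + 4·9630)] = (1/2)[107 + √49969] ≈ (1/2)(107 + 223.5375) = 165.2687.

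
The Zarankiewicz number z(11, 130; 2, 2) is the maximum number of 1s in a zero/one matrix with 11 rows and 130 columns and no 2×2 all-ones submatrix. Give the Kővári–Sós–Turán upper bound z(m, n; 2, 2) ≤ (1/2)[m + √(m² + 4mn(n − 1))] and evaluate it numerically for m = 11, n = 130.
z(11, 130; 2, 2) ≤ (1/2)[11 + √(11² + 4·11·130·129)] = (1/2)[11 + √738001] = 435.0349

Kővári–Sós–Turán: let r_1, ..., r_11 be the row sums and z = Σ r_i the total number of 1s. Each pair of columns can share at most one row with both entries 1 (else a 2×2 all-ones block appears), so Σ_i C(r_i, 2) ≤ C(130, 2) = 8385. By convexity Σ_i C(r_i, 2) ≥ 11·C(z/11, 2) = z(z − 11)/(2·11), giving z² − 11z − 11·130·129 ≤ 0 and hence z ≤ (1/2)[11 + √(121 + 4·184470)] = (1/2)[11 + √738001] ≈ (1/2)(11 + 859.0698) = 435.0349.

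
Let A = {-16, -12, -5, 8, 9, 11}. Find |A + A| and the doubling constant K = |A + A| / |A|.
K = |A + A| / |A| = 21/6 = 7/2

Enumerate A + A = {a + b : a, b ∈ A}. With |A| = 6, there are |A|^2 = 36 ordered sum pairs; collecting distinct values, A + A = {-32, -28, -24, -21, -17, -10, -8, -7, -5, -4, -3, -1, 3, 4, 6, 16, 17, 18, 19, 20, 22}, so |A + A| = 21. Thus K = 21/6 = 7/2. For comparison, the minimum possible |A + A| over all 6-element sets is 2·6 − 1 = 11 (so min K = 11/6), attained only by arithmetic progressions.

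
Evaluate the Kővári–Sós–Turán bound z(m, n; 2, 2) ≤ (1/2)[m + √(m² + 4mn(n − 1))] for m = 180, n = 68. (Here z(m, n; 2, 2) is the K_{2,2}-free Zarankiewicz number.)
z(180, 68; 2, 2) ≤ (1/2)[180 + √(180² + 4·180·68·67)] = (1/2)[180 + √3312720] = 1000.044

Kővári–Sós–Turán: let r_1, ..., r_180 be the row sums and z = Σ r_i the total number of 1s. Each pair of columns can share at most one row with both entries 1 (else a 2×2 all-ones block appears), so Σ_i C(r_i, 2) ≤ C(68, 2) = 2278. By convexity Σ_i C(r_i, 2) ≥ 180·C(z/180, 2) = z(z − 180)/(2·180), giving z² − 180z − 180·68·67 ≤ 0 and hence z ≤ (1/2)[180 + √(32400 + 4·820080)] = (1/2)[180 + √3312720] ≈ (1/2)(180 + 1820.0879) = 1000.044.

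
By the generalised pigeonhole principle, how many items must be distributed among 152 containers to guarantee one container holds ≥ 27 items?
n = (27 − 1)·152 + 1 = 3953

By the generalised pigeonhole principle, to guarantee some box contains ≥ r objects we need more than (r − 1) · k objects total. Threshold: n = (r − 1) · k + 1. With r = 27 and k = 152: n = 26 · 152 + 1 = 3952 + 1 = 3953. For n = 3952 = 26 · 152, we can put exactly 26 objects in every box, avoiding 27 in any single one — so 3953 is tight.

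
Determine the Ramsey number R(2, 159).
R(2, 159) = 159

R(2, k) = k for all k ≥ 2: in a 2-colouring of K_k, either some edge is red (a red K_2) or all edges are blue (a blue K_k). And K_{158} coloured all-blue has no blue K_159, so R(2, 159) > 158. Hence R(2, 159) = 159.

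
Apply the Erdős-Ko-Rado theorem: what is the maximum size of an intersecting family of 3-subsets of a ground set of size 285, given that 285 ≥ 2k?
max |F| = C(284, 2) = 40186

The Erdős-Ko-Rado theorem states: for n ≥ 2k, an intersecting family of k-subsets of an n-element set has size at most C(n − 1, k − 1), with equality for 'star' families {A ⊆ [n] : |A| = k, i ∈ A} (fix an element i). For n = 285, k = 3: C(284, 2) = 40186.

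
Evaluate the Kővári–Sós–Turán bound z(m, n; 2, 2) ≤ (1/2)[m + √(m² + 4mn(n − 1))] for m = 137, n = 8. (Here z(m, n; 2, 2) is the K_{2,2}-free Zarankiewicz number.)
z(137, 8; 2, 2) ≤ (1/2)[137 + √(137² + 4·137·8·7)] = (1/2)[137 + √49457] = 179.6946

Kővári–Sós–Turán: let r_1, ..., r_137 be the row sums and z = Σ r_i the total number of 1s. Each pair of columns can share at most one row with both entries 1 (else a 2×2 all-ones block appears), so Σ_i C(r_i, 2) ≤ C(8, 2) = 28. By convexity Σ_i C(r_i, 2) ≥ 137·C(z/137, 2) = z(z − 137)/(2·137), giving z² − 137z − 137·8·7 ≤ 0 and hence z ≤ (1/2)[137 + √(18769 + 4·7672)] = (1/2)[137 + √49457] ≈ (1/2)(137 + 222.3893) = 179.6946.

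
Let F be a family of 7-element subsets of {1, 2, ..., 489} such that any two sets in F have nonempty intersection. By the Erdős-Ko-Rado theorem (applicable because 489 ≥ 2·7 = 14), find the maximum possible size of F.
max |F| = C(488, 6) = 18188077121676

Erdős-Ko-Rado (1961): when n ≥ 2k, max |F| = C(n−1, k−1). The bound is attained by the star {A : i ∈ A} for any fixed i ∈ [n]. Here C(489−1, 7−1) = C(488, 6) = 18188077121676.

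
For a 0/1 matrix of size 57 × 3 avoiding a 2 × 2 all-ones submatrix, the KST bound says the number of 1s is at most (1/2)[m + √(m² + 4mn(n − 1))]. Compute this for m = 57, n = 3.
z(57, 3; 2, 2) ≤ (1/2)[57 + √(57² + 4·57·3·2)] = (1/2)[57 + √4617] = 62.4743

Kővári–Sós–Turán: let r_1, ..., r_57 be the row sums and z = Σ r_i the total number of 1s. Each pair of columns can share at most one row with both entries 1 (else a 2×2 all-ones block appears), so Σ_i C(r_i, 2) ≤ C(3, 2) = 3. By convexity Σ_i C(r_i, 2) ≥ 57·C(z/57, 2) = z(z − 57)/(2·57), giving z² − 57z − 57·3·2 ≤ 0 and hence z ≤ (1/2)[57 + √(3249 + 4·342)] = (1/2)[57 + √4617] ≈ (1/2)(57 + 67.9485) = 62.4743.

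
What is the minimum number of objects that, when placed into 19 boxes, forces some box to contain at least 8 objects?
n = (8 − 1)·19 + 1 = 134

By the generalised pigeonhole principle, to guarantee some box contains ≥ r objects we need more than (r − 1) · k objects total. Threshold: n = (r − 1) · k + 1. With r = 8 and k = 19: n = 7 · 19 + 1 = 133 + 1 = 134. For n = 133 = 7 · 19, we can put exactly 7 objects in every box, avoiding 8 in any single one — so 134 is tight.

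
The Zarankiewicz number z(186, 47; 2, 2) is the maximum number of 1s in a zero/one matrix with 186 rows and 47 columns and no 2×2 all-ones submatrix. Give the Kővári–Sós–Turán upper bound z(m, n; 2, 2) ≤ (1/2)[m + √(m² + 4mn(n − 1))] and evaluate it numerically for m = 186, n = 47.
z(186, 47; 2, 2) ≤ (1/2)[186 + √(186² + 4·186·47·46)] = (1/2)[186 + √1643124] = 733.922

Kővári–Sós–Turán: let r_1, ..., r_186 be the row sums and z = Σ r_i the total number of 1s. Each pair of columns can share at most one row with both entries 1 (else a 2×2 all-ones block appears), so Σ_i C(r_i, 2) ≤ C(47, 2) = 1081. By convexity Σ_i C(r_i, 2) ≥ 186·C(z/186, 2) = z(z − 186)/(2·186), giving z² − 186z − 186·47·46 ≤ 0 and hence z ≤ (1/2)[186 + √(34596 + 4·402132)] = (1/2)[186 + √1643124] ≈ (1/2)(186 + 1281.844) = 733.922.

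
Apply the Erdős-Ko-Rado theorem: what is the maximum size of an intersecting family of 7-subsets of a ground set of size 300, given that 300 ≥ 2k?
max |F| = C(299, 6) = 943566389766

Erdős-Ko-Rado (1961): when n ≥ 2k, max |F| = C(n−1, k−1). The bound is attained by the star {A : i ∈ A} for any fixed i ∈ [n]. Here C(300−1, 7−1) = C(299, 6) = 943566389766.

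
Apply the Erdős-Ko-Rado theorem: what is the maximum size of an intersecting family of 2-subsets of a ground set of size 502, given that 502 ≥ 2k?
max |F| = C(501, 1) = 501

The Erdős-Ko-Rado theorem states: for n ≥ 2k, an intersecting family of k-subsets of an n-element set has size at most C(n − 1, k − 1), with equality for 'star' families {A ⊆ [n] : |A| = k, i ∈ A} (fix an element i). For n = 502, k = 2: C(501, 1) = 501.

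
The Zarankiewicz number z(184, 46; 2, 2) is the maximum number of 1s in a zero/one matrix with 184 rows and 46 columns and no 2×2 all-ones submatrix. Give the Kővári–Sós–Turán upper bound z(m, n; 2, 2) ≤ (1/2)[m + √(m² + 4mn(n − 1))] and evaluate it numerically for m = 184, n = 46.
z(184, 46; 2, 2) ≤ (1/2)[184 + √(184² + 4·184·46·45)] = (1/2)[184 + √1557376] = 715.9744

Kővári–Sós–Turán: let r_1, ..., r_184 be the row sums and z = Σ r_i the total number of 1s. Each pair of columns can share at most one row with both entries 1 (else a 2×2 all-ones block appears), so Σ_i C(r_i, 2) ≤ C(46, 2) = 1035. By convexity Σ_i C(r_i, 2) ≥ 184·C(z/184, 2) = z(z − 184)/(2·184), giving z² − 184z − 184·46·45 ≤ 0 and hence z ≤ (1/2)[184 + √(33856 + 4·380880)] = (1/2)[184 + √1557376] ≈ (1/2)(184 + 1247.9487) = 715.9744.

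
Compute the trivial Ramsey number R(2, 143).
R(2, 143) = 143

R(2, k) = k for all k ≥ 2: in a 2-colouring of K_k, either some edge is red (a red K_2) or all edges are blue (a blue K_k). And K_{142} coloured all-blue has no blue K_143, so R(2, 143) > 142. Hence R(2, 143) = 143.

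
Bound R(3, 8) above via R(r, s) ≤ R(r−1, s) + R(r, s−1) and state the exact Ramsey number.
R(3, 8) ≤ R(2, 8) + R(3, 7) = 8 + 23 = 31; exact value R(3, 8) = 28.

The Erdős–Szekeres recurrence R(r, s) ≤ R(r−1, s) + R(r, s−1) applied to (r, s) = (3, 8) gives
  R(3, 8) ≤ R(2, 8) + R(3, 7) = 8 + 23 = 31.
(Recall R(2, k) = k and R is symmetric.) The recurrence is not tight here (it gives 31, but the exact value is R(3, 8) = 28); the tight upper bound requires a sharper argument than the simple recurrence, combined with a lower-bound construction on K_{27}.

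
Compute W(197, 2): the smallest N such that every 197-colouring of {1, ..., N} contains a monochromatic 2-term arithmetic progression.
W(197, 2) = 197 + 1 = 198

A 2-term AP is any pair of integers, so a monochromatic 2-AP exists iff some colour is used at least twice. With 197 colours, the colouring i ↦ i on {1, ..., 197} uses each colour once, avoiding any monochromatic pair, so W(197, 2) > 197. For {1, ..., 198}, pigeonhole forces two integers of the same colour, which form a monochromatic 2-AP. Hence W(197, 2) = 198.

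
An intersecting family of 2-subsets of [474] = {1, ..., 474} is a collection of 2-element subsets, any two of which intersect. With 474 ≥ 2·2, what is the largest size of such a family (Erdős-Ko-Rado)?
max |F| = C(473, 1) = 473

Erdős-Ko-Rado (1961): when n ≥ 2k, max |F| = C(n−1, k−1). The bound is attained by the star {A : i ∈ A} for any fixed i ∈ [n]. Here C(474−1, 2−1) = C(473, 1) = 473.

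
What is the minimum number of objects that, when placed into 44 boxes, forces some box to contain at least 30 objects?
n = (30 − 1)·44 + 1 = 1277

By the generalised pigeonhole principle, to guarantee some box contains ≥ r objects we need more than (r − 1) · k objects total. Threshold: n = (r − 1) · k + 1. With r = 30 and k = 44: n = 29 · 44 + 1 = 1276 + 1 = 1277. For n = 1276 = 29 · 44, we can put exactly 29 objects in every box, avoiding 30 in any single one — so 1277 is tight.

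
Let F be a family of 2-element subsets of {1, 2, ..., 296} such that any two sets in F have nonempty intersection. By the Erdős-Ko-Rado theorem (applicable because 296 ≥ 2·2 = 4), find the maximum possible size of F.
max |F| = C(295, 1) = 295

Erdős-Ko-Rado (1961): when n ≥ 2k, max |F| = C(n−1, k−1). The bound is attained by the star {A : i ∈ A} for any fixed i ∈ [n]. Here C(296−1, 2−1) = C(295, 1) = 295.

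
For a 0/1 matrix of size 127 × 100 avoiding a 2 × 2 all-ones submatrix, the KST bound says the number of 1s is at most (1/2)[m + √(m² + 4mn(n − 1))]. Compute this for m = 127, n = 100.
z(127, 100; 2, 2) ≤ (1/2)[127 + √(127² + 4·127·100·99)] = (1/2)[127 + √5045329] = 1186.5905

Kővári–Sós–Turán: let r_1, ..., r_127 be the row sums and z = Σ r_i the total number of 1s. Each pair of columns can share at most one row with both entries 1 (else a 2×2 all-ones block appears), so Σ_i C(r_i, 2) ≤ C(100, 2) = 4950. By convexity Σ_i C(r_i, 2) ≥ 127·C(z/127, 2) = z(z − 127)/(2·127), giving z² − 127z − 127·100·99 ≤ 0 and hence z ≤ (1/2)[127 + √(16129 + 4·1257300)] = (1/2)[127 + √5045329] ≈ (1/2)(127 + 2246.181) = 1186.5905.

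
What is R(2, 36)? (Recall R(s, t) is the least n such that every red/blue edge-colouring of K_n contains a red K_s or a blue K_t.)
R(2, 36) = 36

R(2, k) = k for all k ≥ 2: in a 2-colouring of K_k, either some edge is red (a red K_2) or all edges are blue (a blue K_k). And K_{35} coloured all-blue has no blue K_36, so R(2, 36) > 35. Hence R(2, 36) = 36.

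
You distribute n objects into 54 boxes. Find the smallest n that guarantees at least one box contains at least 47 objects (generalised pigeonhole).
n = (47 − 1)·54 + 1 = 2485

By the generalised pigeonhole principle, to guarantee some box contains ≥ r objects we need more than (r − 1) · k objects total. Threshold: n = (r − 1) · k + 1. With r = 47 and k = 54: n = 46 · 54 + 1 = 2484 + 1 = 2485. For n = 2484 = 46 · 54, we can put exactly 46 objects in every box, avoiding 47 in any single one — so 2485 is tight.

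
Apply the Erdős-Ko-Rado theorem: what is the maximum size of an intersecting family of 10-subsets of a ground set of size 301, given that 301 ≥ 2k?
max |F| = C(300, 9) = 48052241692154700

The Erdős-Ko-Rado theorem states: for n ≥ 2k, an intersecting family of k-subsets of an n-element set has size at most C(n − 1, k − 1), with equality for 'star' families {A ⊆ [n] : |A| = k, i ∈ A} (fix an element i). For n = 301, k = 10: C(300, 9) = 48052241692154700.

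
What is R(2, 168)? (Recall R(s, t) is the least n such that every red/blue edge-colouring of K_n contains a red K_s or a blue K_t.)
R(2, 168) = 168

R(2, k) = k for all k ≥ 2: in a 2-colouring of K_k, either some edge is red (a red K_2) or all edges are blue (a blue K_k). And K_{167} coloured all-blue has no blue K_168, so R(2, 168) > 167. Hence R(2, 168) = 168.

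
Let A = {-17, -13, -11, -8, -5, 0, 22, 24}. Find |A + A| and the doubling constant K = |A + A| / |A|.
K = |A + A| / |A| = 32/8 = 4

Enumerate A + A = {a + b : a, b ∈ A}. With |A| = 8, there are |A|^2 = 64 ordered sum pairs; collecting distinct values, A + A = {-34, -30, -28, -26, -25, -24, -22, -21, -19, -18, -17, -16, -13, -11, -10, -8, -5, 0, 5, 7, 9, 11, 13, 14, 16, 17, 19, 22, 24, 44, 46, 48}, so |A + A| = 32. Thus K = 32/8 = 4. For comparison, the minimum possible |A + A| over all 8-element sets is 2·8 − 1 = 15 (so min K = 15/8), attained only by arithmetic progressions.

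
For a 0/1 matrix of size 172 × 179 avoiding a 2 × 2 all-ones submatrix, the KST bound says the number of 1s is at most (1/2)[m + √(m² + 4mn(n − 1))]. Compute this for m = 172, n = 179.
z(172, 179; 2, 2) ≤ (1/2)[172 + √(172² + 4·172·179·178)] = (1/2)[172 + √21950640] = 2428.5755

Kővári–Sós–Turán: let r_1, ..., r_172 be the row sums and z = Σ r_i the total number of 1s. Each pair of columns can share at most one row with both entries 1 (else a 2×2 all-ones block appears), so Σ_i C(r_i, 2) ≤ C(179, 2) = 15931. By convexity Σ_i C(r_i, 2) ≥ 172·C(z/172, 2) = z(z − 172)/(2·172), giving z² − 172z − 172·179·178 ≤ 0 and hence z ≤ (1/2)[172 + √(29584 + 4·5480264)] = (1/2)[172 + √21950640] ≈ (1/2)(172 + 4685.151) = 2428.5755.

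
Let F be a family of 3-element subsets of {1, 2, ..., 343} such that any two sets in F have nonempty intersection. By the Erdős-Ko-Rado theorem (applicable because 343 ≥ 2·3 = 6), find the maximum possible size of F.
max |F| = C(342, 2) = 58311

Erdős-Ko-Rado (1961): when n ≥ 2k, max |F| = C(n−1, k−1). The bound is attained by the star {A : i ∈ A} for any fixed i ∈ [n]. Here C(343−1, 3−1) = C(342, 2) = 58311.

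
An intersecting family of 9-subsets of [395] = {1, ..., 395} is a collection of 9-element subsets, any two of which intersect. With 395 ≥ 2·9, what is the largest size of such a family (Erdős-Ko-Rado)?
max |F| = C(394, 8) = 13408740074213757

Erdős-Ko-Rado (1961): when n ≥ 2k, max |F| = C(n−1, k−1). The bound is attained by the star {A : i ∈ A} for any fixed i ∈ [n]. Here C(395−1, 9−1) = C(394, 8) = 13408740074213757.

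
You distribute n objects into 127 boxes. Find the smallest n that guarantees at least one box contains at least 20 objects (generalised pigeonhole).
n = (20 − 1)·127 + 1 = 2414

By the generalised pigeonhole principle, to guarantee some box contains ≥ r objects we need more than (r − 1) · k objects total. Threshold: n = (r − 1) · k + 1. With r = 20 and k = 127: n = 19 · 127 + 1 = 2413 + 1 = 2414. For n = 2413 = 19 · 127, we can put exactly 19 objects in every box, avoiding 20 in any single one — so 2414 is tight.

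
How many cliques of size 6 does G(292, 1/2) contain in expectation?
E[# K_6] = C(292, 6) · (1/2)^C(6, 2) = 817548581136 / 2^15 = 51096786321/2048 ≈ 24949602.695801

For each 6-subset S of vertices (there are C(292, 6) = 817548581136 such S), let X_S = 1 if S induces a K_6 (all C(6, 2) = 15 edges present). Then P(X_S = 1) = (1/2)^15 = 1/32768. By linearity of expectation, E[# K_6] = C(292, 6) · (1/2)^15 = 817548581136 / 32768 = 51096786321/2048 ≈ 24949602.695801.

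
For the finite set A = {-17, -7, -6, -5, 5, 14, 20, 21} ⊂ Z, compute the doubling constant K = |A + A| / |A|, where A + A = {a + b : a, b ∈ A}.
K = |A + A| / |A| = 32/8 = 4

Enumerate A + A = {a + b : a, b ∈ A}. With |A| = 8, there are |A|^2 = 64 ordered sum pairs; collecting distinct values, A + A = {-34, -24, -23, -22, -14, -13, -12, -11, -10, -3, -2, -1, 0, 3, 4, 7, 8, 9, 10, 13, 14, 15, 16, 19, 25, 26, 28, 34, 35, 40, 41, 42}, so |A + A| = 32. Thus K = 32/8 = 4. For comparison, the minimum possible |A + A| over all 8-element sets is 2·8 − 1 = 15 (so min K = 15/8), attained only by arithmetic progressions.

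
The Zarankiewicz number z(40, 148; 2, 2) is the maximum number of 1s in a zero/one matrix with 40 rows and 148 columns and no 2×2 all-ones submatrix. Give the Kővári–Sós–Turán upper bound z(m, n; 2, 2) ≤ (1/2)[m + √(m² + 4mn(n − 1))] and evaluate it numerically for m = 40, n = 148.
z(40, 148; 2, 2) ≤ (1/2)[40 + √(40² + 4·40·148·147)] = (1/2)[40 + √3482560] = 953.0809

Kővári–Sós–Turán: let r_1, ..., r_40 be the row sums and z = Σ r_i the total number of 1s. Each pair of columns can share at most one row with both entries 1 (else a 2×2 all-ones block appears), so Σ_i C(r_i, 2) ≤ C(148, 2) = 10878. By convexity Σ_i C(r_i, 2) ≥ 40·C(z/40, 2) = z(z − 40)/(2·40), giving z² − 40z − 40·148·147 ≤ 0 and hence z ≤ (1/2)[40 + √(1600 + 4·870240)] = (1/2)[40 + √3482560] ≈ (1/2)(40 + 1866.1618) = 953.0809.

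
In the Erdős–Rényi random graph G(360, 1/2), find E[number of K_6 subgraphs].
E[# K_6] = C(360, 6) · (1/2)^C(6, 2) = 2899305949260 / 2^15 = 724826487315/8192 ≈ 88479795.814819

For each 6-subset S of vertices (there are C(360, 6) = 2899305949260 such S), let X_S = 1 if S induces a K_6 (all C(6, 2) = 15 edges present). Then P(X_S = 1) = (1/2)^15 = 1/32768. By linearity of expectation, E[# K_6] = C(360, 6) · (1/2)^15 = 2899305949260 / 32768 = 724826487315/8192 ≈ 88479795.814819.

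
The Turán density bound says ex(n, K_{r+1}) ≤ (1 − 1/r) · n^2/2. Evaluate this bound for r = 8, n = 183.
Turán density bound = (7/8) · 183^2/2 = 234423/16 ≈ 14651.4375

Turán's theorem: ex(n, K_{r+1}) is achieved by the complete r-partite Turán graph T(n, r) with parts as balanced as possible, and is at most (1 − 1/r) · n^2/2. For r = 8, n = 183: the density bound is (7/8) · 33489/2 = 234423/16 ≈ 14651.4375. The integer-valued extremum is e(T(183, 8)) = 14651, which is strictly less than the density bound 234423/16 since 8 ∤ 183 (the parts of T(183, 8) cannot all be equal).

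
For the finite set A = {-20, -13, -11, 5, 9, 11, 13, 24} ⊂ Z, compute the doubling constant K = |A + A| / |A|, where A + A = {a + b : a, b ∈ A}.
K = |A + A| / |A| = 32/8 = 4

Enumerate A + A = {a + b : a, b ∈ A}. With |A| = 8, there are |A|^2 = 64 ordered sum pairs; collecting distinct values, A + A = {-40, -33, -31, -26, -24, -22, -15, -11, -9, -8, -7, -6, -4, -2, 0, 2, 4, 10, 11, 13, 14, 16, 18, 20, 22, 24, 26, 29, 33, 35, 37, 48}, so |A + A| = 32. Thus K = 32/8 = 4. For comparison, the minimum possible |A + A| over all 8-element sets is 2·8 − 1 = 15 (so min K = 15/8), attained only by arithmetic progressions.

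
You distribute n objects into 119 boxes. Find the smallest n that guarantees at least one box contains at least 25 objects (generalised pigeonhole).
n = (25 − 1)·119 + 1 = 2857

By the generalised pigeonhole principle, to guarantee some box contains ≥ r objects we need more than (r − 1) · k objects total. Threshold: n = (r − 1) · k + 1. With r = 25 and k = 119: n = 24 · 119 + 1 = 2856 + 1 = 2857. For n = 2856 = 24 · 119, we can put exactly 24 objects in every box, avoiding 25 in any single one — so 2857 is tight.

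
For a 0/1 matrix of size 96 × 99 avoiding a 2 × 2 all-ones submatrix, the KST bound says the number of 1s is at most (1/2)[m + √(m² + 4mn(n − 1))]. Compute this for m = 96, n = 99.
z(96, 99; 2, 2) ≤ (1/2)[96 + √(96² + 4·96·99·98)] = (1/2)[96 + √3734784] = 1014.2795

Kővári–Sós–Turán: let r_1, ..., r_96 be the row sums and z = Σ r_i the total number of 1s. Each pair of columns can share at most one row with both entries 1 (else a 2×2 all-ones block appears), so Σ_i C(r_i, 2) ≤ C(99, 2) = 4851. By convexity Σ_i C(r_i, 2) ≥ 96·C(z/96, 2) = z(z − 96)/(2·96), giving z² − 96z − 96·99·98 ≤ 0 and hence z ≤ (1/2)[96 + √(9216 + 4·931392)] = (1/2)[96 + √3734784] ≈ (1/2)(96 + 1932.5589) = 1014.2795.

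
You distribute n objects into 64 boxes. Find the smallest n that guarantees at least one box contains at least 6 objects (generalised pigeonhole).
n = (6 − 1)·64 + 1 = 321

By the generalised pigeonhole principle, to guarantee some box contains ≥ r objects we need more than (r − 1) · k objects total. Threshold: n = (r − 1) · k + 1. With r = 6 and k = 64: n = 5 · 64 + 1 = 320 + 1 = 321. For n = 320 = 5 · 64, we can put exactly 5 objects in every box, avoiding 6 in any single one — so 321 is tight.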